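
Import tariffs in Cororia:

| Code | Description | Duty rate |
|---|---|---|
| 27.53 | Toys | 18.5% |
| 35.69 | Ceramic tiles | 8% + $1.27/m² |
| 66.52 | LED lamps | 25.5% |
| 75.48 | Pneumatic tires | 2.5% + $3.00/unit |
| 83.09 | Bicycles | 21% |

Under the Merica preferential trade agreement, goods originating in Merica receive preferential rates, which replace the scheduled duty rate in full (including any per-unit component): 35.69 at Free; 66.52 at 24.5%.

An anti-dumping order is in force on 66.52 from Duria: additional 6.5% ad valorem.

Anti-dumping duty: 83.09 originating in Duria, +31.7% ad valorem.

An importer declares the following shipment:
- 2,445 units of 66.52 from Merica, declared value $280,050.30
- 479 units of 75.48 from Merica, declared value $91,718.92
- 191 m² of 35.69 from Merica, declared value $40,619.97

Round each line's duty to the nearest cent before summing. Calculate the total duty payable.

$72,342.29

Line 1 (66.52, Merica, 2,445 units, $280,050.30):
Base rate for 66.52 is 25.5%.
Origin Merica qualifies under the Cororia–Merica agreement and 66.52 is covered: preferential rate 24.5% applies instead.
The additional-duty order on 66.52 targets Duria, not Merica; it does not apply.
Duty = $280,050.30 × 24.5% = $68,612.32.
Line 2 (75.48, Merica, 479 units, $91,718.92):
Base rate for 75.48 is 2.5% + $3.00/unit.
Origin Merica is the FTA partner but 75.48 is not on the preference list; base rate stands.
Duty = $91,718.92 × 2.5% + 479 × $3.00 = $3,729.97.
Line 3 (35.69, Merica, 191 m², $40,619.97):
Base rate for 35.69 is 8% + $1.27/m².
Origin Merica qualifies under the Cororia–Merica agreement and 35.69 is covered: preferential rate Free applies instead.
Duty = $40,619.97 × 0% = $0.00.
Total = $68,612.32 + $3,729.97 + $0.00 = $72,342.29.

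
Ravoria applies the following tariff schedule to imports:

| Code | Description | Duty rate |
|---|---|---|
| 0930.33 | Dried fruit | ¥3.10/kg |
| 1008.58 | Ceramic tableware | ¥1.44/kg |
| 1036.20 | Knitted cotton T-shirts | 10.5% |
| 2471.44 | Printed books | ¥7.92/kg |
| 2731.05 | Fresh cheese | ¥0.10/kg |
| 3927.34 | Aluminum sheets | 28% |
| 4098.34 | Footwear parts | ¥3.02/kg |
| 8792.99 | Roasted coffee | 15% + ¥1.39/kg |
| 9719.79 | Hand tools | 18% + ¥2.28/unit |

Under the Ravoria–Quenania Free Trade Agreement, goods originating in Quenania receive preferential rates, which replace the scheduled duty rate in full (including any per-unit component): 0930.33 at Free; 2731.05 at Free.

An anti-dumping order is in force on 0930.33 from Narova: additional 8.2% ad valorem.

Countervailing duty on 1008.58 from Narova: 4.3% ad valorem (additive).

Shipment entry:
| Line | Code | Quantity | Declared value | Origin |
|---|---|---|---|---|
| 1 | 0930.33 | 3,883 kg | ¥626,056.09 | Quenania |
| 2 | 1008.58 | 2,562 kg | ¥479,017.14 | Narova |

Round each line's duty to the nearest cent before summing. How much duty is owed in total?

Line 1 (0930.33, Quenania, 3,883 kg, ¥626,056.09):
Base rate for 0930.33 is ¥3.10/kg.
Origin Quenania qualifies under the Ravoria–Quenania agreement and 0930.33 is covered: preferential rate Free applies instead.
The additional-duty order on 0930.33 targets Narova, not Quenania; it does not apply.
Duty = ¥626,056.09 × 0% = ¥0.00.
Line 2 (1008.58, Narova, 2,562 kg, ¥479,017.14):
Base rate for 1008.58 is ¥1.44/kg.
Additional duty on 1008.58 from Narova: +4.3% ad valorem. Applied ad valorem rate = 4.3%.
Duty = ¥479,017.14 × 4.3% + 2,562 × ¥1.44 = ¥24,287.02.
Total = ¥0.00 + ¥24,287.02 = ¥24,287.02.

¥24,287.02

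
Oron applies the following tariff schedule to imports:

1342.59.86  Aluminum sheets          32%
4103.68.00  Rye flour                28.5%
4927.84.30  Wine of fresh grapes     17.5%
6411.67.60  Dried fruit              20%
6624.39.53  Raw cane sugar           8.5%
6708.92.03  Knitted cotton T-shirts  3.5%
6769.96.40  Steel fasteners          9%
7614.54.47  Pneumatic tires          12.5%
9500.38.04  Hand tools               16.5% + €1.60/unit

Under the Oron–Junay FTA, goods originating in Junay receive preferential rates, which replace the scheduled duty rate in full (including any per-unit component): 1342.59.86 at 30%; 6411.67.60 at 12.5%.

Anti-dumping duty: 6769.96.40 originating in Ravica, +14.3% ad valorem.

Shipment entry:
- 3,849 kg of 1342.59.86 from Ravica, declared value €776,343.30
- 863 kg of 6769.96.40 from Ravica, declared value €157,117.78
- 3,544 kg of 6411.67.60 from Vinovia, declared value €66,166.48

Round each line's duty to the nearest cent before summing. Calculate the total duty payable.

€298,271.60

Line 1 (1342.59.86, Ravica, 3,849 kg, €776,343.30):
Base rate for 1342.59.86 is 32%.
1342.59.86 has an FTA preferential rate, but origin Ravica is not Junay; base rate stands.
Duty = €776,343.30 × 32% = €248,429.86.
Line 2 (6769.96.40, Ravica, 863 kg, €157,117.78):
Base rate for 6769.96.40 is 9%.
Additional duty on 6769.96.40 from Ravica: +14.3%. Applied ad valorem rate: 9% + 14.3% = 23.3%.
Duty = €157,117.78 × 23.3% = €36,608.44.
Line 3 (6411.67.60, Vinovia, 3,544 kg, €66,166.48):
Base rate for 6411.67.60 is 20%.
6411.67.60 has an FTA preferential rate, but origin Vinovia is not Junay; base rate stands.
Duty = €66,166.48 × 20% = €13,233.30.
Total = €248,429.86 + €36,608.44 + €13,233.30 = €298,271.60.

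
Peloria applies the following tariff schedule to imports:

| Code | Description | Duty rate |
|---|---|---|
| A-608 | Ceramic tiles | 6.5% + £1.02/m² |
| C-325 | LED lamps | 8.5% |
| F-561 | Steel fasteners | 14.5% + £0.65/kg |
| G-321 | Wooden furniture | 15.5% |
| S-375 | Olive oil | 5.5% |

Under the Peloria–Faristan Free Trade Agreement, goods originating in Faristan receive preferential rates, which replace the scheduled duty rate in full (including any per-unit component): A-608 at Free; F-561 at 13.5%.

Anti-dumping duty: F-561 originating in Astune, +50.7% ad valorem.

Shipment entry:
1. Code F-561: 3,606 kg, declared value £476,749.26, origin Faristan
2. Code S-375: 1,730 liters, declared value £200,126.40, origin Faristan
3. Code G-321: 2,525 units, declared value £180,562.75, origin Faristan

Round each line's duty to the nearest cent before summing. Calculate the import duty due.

£103,355.33

Line 1 (F-561, Faristan, 3,606 kg, £476,749.26):
Base rate for F-561 is 14.5% + £0.65/kg.
Origin Faristan qualifies under the Peloria–Faristan agreement and F-561 is covered: preferential rate 13.5% applies instead.
The additional-duty order on F-561 targets Astune, not Faristan; it does not apply.
Duty = £476,749.26 × 13.5% = £64,361.15.
Line 2 (S-375, Faristan, 1,730 liters, £200,126.40):
Base rate for S-375 is 5.5%.
Origin Faristan is the FTA partner but S-375 is not on the preference list; base rate stands.
Duty = £200,126.40 × 5.5% = £11,006.95.
Line 3 (G-321, Faristan, 2,525 units, £180,562.75):
Base rate for G-321 is 15.5%.
Origin Faristan is the FTA partner but G-321 is not on the preference list; base rate stands.
Duty = £180,562.75 × 15.5% = £27,987.23.
Total = £64,361.15 + £11,006.95 + £27,987.23 = £103,355.33.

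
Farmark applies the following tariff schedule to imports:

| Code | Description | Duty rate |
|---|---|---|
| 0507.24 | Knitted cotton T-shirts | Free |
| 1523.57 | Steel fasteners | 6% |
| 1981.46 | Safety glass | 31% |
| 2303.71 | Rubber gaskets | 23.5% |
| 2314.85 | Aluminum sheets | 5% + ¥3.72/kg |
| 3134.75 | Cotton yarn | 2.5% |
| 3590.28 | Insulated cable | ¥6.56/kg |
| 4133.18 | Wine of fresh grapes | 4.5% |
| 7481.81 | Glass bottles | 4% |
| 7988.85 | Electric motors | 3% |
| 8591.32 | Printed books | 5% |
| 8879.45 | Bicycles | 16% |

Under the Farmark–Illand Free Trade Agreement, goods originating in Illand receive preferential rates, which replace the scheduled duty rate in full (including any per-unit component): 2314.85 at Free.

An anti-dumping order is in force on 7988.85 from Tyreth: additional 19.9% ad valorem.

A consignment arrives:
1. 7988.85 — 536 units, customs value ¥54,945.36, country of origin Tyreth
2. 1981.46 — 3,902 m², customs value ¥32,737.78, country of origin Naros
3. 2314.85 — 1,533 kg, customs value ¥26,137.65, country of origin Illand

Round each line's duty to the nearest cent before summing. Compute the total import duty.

¥22,731.20

Line 1 (7988.85, Tyreth, 536 units, ¥54,945.36):
Base rate for 7988.85 is 3%.
Additional duty on 7988.85 from Tyreth: +19.9%. Applied ad valorem rate: 3% + 19.9% = 22.9%.
Duty = ¥54,945.36 × 22.9% = ¥12,582.49.
Line 2 (1981.46, Naros, 3,902 m², ¥32,737.78):
Base rate for 1981.46 is 31%.
Duty = ¥32,737.78 × 31% = ¥10,148.71.
Line 3 (2314.85, Illand, 1,533 kg, ¥26,137.65):
Base rate for 2314.85 is 5% + ¥3.72/kg.
Origin Illand qualifies under the Farmark–Illand agreement and 2314.85 is covered: preferential rate Free applies instead.
Duty = ¥26,137.65 × 0% = ¥0.00.
Total = ¥12,582.49 + ¥10,148.71 + ¥0.00 = ¥22,731.20.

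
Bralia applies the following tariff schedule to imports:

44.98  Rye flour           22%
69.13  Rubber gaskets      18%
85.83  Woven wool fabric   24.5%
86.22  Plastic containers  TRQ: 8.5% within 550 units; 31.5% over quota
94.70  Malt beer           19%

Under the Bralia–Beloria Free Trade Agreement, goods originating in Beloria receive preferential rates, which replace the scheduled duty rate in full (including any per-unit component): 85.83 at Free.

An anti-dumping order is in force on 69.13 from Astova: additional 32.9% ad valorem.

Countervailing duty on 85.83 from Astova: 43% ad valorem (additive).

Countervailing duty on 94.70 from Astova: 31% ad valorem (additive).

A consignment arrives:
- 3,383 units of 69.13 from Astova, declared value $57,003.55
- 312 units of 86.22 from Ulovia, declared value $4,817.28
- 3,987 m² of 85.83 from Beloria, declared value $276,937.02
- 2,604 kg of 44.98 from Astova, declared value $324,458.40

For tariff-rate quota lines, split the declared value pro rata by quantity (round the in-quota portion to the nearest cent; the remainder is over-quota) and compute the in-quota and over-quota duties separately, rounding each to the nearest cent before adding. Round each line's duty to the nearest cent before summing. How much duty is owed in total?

Line 1 (69.13, Astova, 3,383 units, $57,003.55):
Base rate for 69.13 is 18%.
Additional duty on 69.13 from Astova: +32.9%. Applied ad valorem rate: 18% + 32.9% = 50.9%.
Duty = $57,003.55 × 50.9% = $29,014.81.
Line 2 (86.22, Ulovia, 312 units, $4,817.28):
Code 86.22 is under a tariff-rate quota (threshold 550 units). Quantity 312 units is within the quota, so the in-quota rate 8.5% applies to the full value.
Duty = $4,817.28 × 8.5% = $409.47.
Line 3 (85.83, Beloria, 3,987 m², $276,937.02):
Base rate for 85.83 is 24.5%.
Origin Beloria qualifies under the Bralia–Beloria agreement and 85.83 is covered: preferential rate Free applies instead.
The additional-duty order on 85.83 targets Astova, not Beloria; it does not apply.
Duty = $276,937.02 × 0% = $0.00.
Line 4 (44.98, Astova, 2,604 kg, $324,458.40):
Base rate for 44.98 is 22%.
Duty = $324,458.40 × 22% = $71,380.85.
Total = $29,014.81 + $409.47 + $0.00 + $71,380.85 = $100,805.13.

$100,805.13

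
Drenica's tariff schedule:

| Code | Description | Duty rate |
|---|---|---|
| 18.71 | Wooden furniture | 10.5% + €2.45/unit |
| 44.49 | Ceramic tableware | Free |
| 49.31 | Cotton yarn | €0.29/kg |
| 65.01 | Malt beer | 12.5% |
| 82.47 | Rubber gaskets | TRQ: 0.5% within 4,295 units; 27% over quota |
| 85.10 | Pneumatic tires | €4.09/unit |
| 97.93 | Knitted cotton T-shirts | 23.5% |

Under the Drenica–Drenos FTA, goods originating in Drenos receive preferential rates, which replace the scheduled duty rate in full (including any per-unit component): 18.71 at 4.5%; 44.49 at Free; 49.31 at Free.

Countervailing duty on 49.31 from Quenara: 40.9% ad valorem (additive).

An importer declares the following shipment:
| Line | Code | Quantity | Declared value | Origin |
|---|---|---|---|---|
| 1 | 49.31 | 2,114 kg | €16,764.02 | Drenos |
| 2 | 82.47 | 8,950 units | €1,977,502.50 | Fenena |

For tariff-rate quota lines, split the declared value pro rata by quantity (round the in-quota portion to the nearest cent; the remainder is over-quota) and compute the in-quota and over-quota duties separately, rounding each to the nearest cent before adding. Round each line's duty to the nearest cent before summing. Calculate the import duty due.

Line 1 (49.31, Drenos, 2,114 kg, €16,764.02):
Base rate for 49.31 is €0.29/kg.
Origin Drenos qualifies under the Drenica–Drenos agreement and 49.31 is covered: preferential rate Free applies instead.
The additional-duty order on 49.31 targets Quenara, not Drenos; it does not apply.
Duty = €16,764.02 × 0% = €0.00.
Line 2 (82.47, Fenena, 8,950 units, €1,977,502.50):
Code 82.47 is under a tariff-rate quota (threshold 4,295 units). In-quota: 4,295 units at 0.5%; over-quota: 4,655 units at 27%.
Pro-rata value split: in-quota = €1,977,502.50 × 4,295/8,950 = €948,980.25; over-quota = €1,977,502.50 − €948,980.25 = €1,028,522.25.
In-quota duty = €948,980.25 × 0.5% = €4,744.90. Over-quota duty = €1,028,522.25 × 27% = €277,701.01.
Line duty = €4,744.90 + €277,701.01 = €282,445.91.
Total = €0.00 + €282,445.91 = €282,445.91.

€282,445.91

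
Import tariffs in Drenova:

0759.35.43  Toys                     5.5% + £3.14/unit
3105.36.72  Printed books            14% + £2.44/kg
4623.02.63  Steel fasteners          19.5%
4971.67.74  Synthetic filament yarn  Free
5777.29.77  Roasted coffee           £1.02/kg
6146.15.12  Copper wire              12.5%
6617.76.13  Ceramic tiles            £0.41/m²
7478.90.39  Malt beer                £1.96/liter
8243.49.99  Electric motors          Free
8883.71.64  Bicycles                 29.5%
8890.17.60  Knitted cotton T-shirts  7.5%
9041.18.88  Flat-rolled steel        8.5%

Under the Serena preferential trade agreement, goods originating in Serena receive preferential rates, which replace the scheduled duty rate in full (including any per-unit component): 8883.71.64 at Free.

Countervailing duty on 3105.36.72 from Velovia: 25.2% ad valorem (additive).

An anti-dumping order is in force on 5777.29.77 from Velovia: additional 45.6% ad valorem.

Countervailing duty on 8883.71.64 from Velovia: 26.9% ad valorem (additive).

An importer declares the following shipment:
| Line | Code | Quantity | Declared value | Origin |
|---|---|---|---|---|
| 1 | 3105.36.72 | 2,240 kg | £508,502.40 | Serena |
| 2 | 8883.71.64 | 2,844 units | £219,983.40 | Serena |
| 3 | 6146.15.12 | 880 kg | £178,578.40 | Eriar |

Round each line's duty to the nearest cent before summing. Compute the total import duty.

Line 1 (3105.36.72, Serena, 2,240 kg, £508,502.40):
Base rate for 3105.36.72 is 14% + £2.44/kg.
Origin Serena is the FTA partner but 3105.36.72 is not on the preference list; base rate stands.
The additional-duty order on 3105.36.72 targets Velovia, not Serena; it does not apply.
Duty = £508,502.40 × 14% + 2,240 × £2.44 = £76,655.94.
Line 2 (8883.71.64, Serena, 2,844 units, £219,983.40):
Base rate for 8883.71.64 is 29.5%.
Origin Serena qualifies under the Drenova–Serena agreement and 8883.71.64 is covered: preferential rate Free applies instead.
The additional-duty order on 8883.71.64 targets Velovia, not Serena; it does not apply.
Duty = £219,983.40 × 0% = £0.00.
Line 3 (6146.15.12, Eriar, 880 kg, £178,578.40):
Base rate for 6146.15.12 is 12.5%.
Duty = £178,578.40 × 12.5% = £22,322.30.
Total = £76,655.94 + £0.00 + £22,322.30 = £98,978.24.

£98,978.24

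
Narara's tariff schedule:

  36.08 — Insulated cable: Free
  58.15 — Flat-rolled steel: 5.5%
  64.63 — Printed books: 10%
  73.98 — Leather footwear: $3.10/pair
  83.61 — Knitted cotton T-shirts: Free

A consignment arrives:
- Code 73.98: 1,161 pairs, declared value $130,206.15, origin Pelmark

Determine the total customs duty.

$3,599.10

Line 1 (73.98, Pelmark, 1,161 pairs, $130,206.15):
Base rate for 73.98 is $3.10/pair.
Duty = 1,161 × $3.10 = $3,599.10.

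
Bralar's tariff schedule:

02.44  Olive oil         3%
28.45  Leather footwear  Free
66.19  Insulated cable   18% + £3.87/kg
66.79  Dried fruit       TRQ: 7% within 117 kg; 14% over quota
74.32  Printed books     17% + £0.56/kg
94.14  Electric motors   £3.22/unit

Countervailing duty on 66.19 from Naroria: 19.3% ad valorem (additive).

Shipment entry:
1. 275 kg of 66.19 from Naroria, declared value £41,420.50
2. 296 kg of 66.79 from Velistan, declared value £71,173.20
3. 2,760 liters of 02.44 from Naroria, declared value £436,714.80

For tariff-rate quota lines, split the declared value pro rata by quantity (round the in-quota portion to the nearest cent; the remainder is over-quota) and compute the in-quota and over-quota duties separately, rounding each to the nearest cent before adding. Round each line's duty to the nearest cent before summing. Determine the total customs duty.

Line 1 (66.19, Naroria, 275 kg, £41,420.50):
Base rate for 66.19 is 18% + £3.87/kg.
Additional duty on 66.19 from Naroria: +19.3%. Applied ad valorem rate: 18% + 19.3% = 37.3%.
Duty = £41,420.50 × 37.3% + 275 × £3.87 = £16,514.10.
Line 2 (66.79, Velistan, 296 kg, £71,173.20):
Code 66.79 is under a tariff-rate quota (threshold 117 kg). In-quota: 117 kg at 7%; over-quota: 179 kg at 14%.
Pro-rata value split: in-quota = £71,173.20 × 117/296 = £28,132.65; over-quota = £71,173.20 − £28,132.65 = £43,040.55.
In-quota duty = £28,132.65 × 7% = £1,969.29. Over-quota duty = £43,040.55 × 14% = £6,025.68.
Line duty = £1,969.29 + £6,025.68 = £7,994.97.
Line 3 (02.44, Naroria, 2,760 liters, £436,714.80):
Base rate for 02.44 is 3%.
Duty = £436,714.80 × 3% = £13,101.44.
Total = £16,514.10 + £7,994.97 + £13,101.44 = £37,610.51.

£37,610.51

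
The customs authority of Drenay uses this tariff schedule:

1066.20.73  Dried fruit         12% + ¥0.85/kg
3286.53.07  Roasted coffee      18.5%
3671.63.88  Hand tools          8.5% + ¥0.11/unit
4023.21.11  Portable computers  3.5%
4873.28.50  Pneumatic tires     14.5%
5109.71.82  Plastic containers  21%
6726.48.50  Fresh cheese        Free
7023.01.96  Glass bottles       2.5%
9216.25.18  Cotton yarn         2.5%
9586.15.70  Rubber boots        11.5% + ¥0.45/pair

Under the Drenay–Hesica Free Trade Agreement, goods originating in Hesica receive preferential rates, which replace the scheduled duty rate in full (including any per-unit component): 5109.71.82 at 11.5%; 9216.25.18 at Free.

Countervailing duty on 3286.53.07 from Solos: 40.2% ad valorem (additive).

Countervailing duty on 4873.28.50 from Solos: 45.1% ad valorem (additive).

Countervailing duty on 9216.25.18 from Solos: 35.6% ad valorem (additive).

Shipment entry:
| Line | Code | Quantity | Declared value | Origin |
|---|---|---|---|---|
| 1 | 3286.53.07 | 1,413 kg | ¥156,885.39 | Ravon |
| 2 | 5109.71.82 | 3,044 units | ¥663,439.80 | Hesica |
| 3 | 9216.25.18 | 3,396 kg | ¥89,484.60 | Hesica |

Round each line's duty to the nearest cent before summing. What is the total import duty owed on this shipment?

¥105,319.38

Line 1 (3286.53.07, Ravon, 1,413 kg, ¥156,885.39):
Base rate for 3286.53.07 is 18.5%.
The additional-duty order on 3286.53.07 targets Solos, not Ravon; it does not apply.
Duty = ¥156,885.39 × 18.5% = ¥29,023.80.
Line 2 (5109.71.82, Hesica, 3,044 units, ¥663,439.80):
Base rate for 5109.71.82 is 21%.
Origin Hesica qualifies under the Drenay–Hesica agreement and 5109.71.82 is covered: preferential rate 11.5% applies instead.
Duty = ¥663,439.80 × 11.5% = ¥76,295.58.
Line 3 (9216.25.18, Hesica, 3,396 kg, ¥89,484.60):
Base rate for 9216.25.18 is 2.5%.
Origin Hesica qualifies under the Drenay–Hesica agreement and 9216.25.18 is covered: preferential rate Free applies instead.
The additional-duty order on 9216.25.18 targets Solos, not Hesica; it does not apply.
Duty = ¥89,484.60 × 0% = ¥0.00.
Total = ¥29,023.80 + ¥76,295.58 + ¥0.00 = ¥105,319.38.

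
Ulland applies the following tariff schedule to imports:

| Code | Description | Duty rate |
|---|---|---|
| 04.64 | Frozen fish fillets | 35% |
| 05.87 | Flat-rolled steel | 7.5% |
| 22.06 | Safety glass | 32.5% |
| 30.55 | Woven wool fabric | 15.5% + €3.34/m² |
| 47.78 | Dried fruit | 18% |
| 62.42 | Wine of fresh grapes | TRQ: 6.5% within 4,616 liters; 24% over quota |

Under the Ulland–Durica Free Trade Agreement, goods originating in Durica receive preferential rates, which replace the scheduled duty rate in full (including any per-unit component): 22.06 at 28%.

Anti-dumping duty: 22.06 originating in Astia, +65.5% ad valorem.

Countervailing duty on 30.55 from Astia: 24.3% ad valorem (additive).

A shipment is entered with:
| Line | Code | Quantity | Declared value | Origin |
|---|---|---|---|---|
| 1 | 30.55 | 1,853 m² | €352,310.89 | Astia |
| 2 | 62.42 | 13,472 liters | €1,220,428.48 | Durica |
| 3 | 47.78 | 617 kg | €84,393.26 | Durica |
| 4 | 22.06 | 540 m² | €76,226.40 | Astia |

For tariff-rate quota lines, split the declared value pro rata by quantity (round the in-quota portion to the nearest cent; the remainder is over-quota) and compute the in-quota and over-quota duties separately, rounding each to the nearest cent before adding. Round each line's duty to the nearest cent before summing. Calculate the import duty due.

€456,025.64

Line 1 (30.55, Astia, 1,853 m², €352,310.89):
Base rate for 30.55 is 15.5% + €3.34/m².
Additional duty on 30.55 from Astia: +24.3%. Applied ad valorem rate: 15.5% + 24.3% = 39.8%.
Duty = €352,310.89 × 39.8% + 1,853 × €3.34 = €146,408.75.
Line 2 (62.42, Durica, 13,472 liters, €1,220,428.48):
Code 62.42 is under a tariff-rate quota (threshold 4,616 liters). In-quota: 4,616 liters at 6.5%; over-quota: 8,856 liters at 24%.
Pro-rata value split: in-quota = €1,220,428.48 × 4,616/13,472 = €418,163.44; over-quota = €1,220,428.48 − €418,163.44 = €802,265.04.
In-quota duty = €418,163.44 × 6.5% = €27,180.62. Over-quota duty = €802,265.04 × 24% = €192,543.61.
Line duty = €27,180.62 + €192,543.61 = €219,724.23.
Line 3 (47.78, Durica, 617 kg, €84,393.26):
Base rate for 47.78 is 18%.
Origin Durica is the FTA partner but 47.78 is not on the preference list; base rate stands.
Duty = €84,393.26 × 18% = €15,190.79.
Line 4 (22.06, Astia, 540 m², €76,226.40):
Base rate for 22.06 is 32.5%.
22.06 has an FTA preferential rate, but origin Astia is not Durica; base rate stands.
Additional duty on 22.06 from Astia: +65.5%. Applied ad valorem rate: 32.5% + 65.5% = 98%.
Duty = €76,226.40 × 98% = €74,701.87.
Total = €146,408.75 + €219,724.23 + €15,190.79 + €74,701.87 = €456,025.64.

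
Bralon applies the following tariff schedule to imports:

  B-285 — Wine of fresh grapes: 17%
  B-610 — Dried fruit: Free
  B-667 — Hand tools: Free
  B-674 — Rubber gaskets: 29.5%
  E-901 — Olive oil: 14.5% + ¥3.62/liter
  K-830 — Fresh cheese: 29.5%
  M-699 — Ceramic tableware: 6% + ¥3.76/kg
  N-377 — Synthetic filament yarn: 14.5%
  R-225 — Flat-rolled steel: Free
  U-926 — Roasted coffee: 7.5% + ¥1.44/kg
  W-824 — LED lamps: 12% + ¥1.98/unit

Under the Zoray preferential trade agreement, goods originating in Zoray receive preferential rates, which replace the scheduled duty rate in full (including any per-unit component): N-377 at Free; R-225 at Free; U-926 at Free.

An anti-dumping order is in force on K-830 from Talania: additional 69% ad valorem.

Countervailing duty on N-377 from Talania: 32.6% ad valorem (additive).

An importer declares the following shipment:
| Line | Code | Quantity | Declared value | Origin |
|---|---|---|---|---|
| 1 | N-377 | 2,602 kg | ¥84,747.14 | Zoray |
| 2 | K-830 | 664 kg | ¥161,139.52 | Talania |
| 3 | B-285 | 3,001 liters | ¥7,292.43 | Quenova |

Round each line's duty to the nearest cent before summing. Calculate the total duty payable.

¥159,962.14

Line 1 (N-377, Zoray, 2,602 kg, ¥84,747.14):
Base rate for N-377 is 14.5%.
Origin Zoray qualifies under the Bralon–Zoray agreement and N-377 is covered: preferential rate Free applies instead.
The additional-duty order on N-377 targets Talania, not Zoray; it does not apply.
Duty = ¥84,747.14 × 0% = ¥0.00.
Line 2 (K-830, Talania, 664 kg, ¥161,139.52):
Base rate for K-830 is 29.5%.
Additional duty on K-830 from Talania: +69%. Applied ad valorem rate: 29.5% + 69% = 98.5%.
Duty = ¥161,139.52 × 98.5% = ¥158,722.43.
Line 3 (B-285, Quenova, 3,001 liters, ¥7,292.43):
Base rate for B-285 is 17%.
Duty = ¥7,292.43 × 17% = ¥1,239.71.
Total = ¥0.00 + ¥158,722.43 + ¥1,239.71 = ¥159,962.14.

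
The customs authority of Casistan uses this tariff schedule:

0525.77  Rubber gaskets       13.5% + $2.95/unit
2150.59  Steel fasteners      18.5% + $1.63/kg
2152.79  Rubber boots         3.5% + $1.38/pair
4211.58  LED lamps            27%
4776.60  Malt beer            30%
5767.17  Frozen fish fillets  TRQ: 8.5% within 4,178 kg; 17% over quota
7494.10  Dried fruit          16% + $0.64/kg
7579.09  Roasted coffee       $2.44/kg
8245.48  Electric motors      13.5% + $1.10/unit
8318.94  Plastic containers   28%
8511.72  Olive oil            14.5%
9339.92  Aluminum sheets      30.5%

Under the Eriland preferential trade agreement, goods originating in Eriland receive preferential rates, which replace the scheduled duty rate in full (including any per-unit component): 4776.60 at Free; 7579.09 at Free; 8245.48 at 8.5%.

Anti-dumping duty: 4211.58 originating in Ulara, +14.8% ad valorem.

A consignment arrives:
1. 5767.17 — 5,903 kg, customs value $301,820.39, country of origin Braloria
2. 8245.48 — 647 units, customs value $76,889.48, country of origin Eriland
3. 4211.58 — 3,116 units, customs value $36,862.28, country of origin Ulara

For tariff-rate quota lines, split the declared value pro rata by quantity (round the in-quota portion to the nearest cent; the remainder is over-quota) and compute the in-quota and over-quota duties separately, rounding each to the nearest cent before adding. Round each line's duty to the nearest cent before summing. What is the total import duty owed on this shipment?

Line 1 (5767.17, Braloria, 5,903 kg, $301,820.39):
Code 5767.17 is under a tariff-rate quota (threshold 4,178 kg). In-quota: 4,178 kg at 8.5%; over-quota: 1,725 kg at 17%.
Pro-rata value split: in-quota = $301,820.39 × 4,178/5,903 = $213,621.14; over-quota = $301,820.39 − $213,621.14 = $88,199.25.
In-quota duty = $213,621.14 × 8.5% = $18,157.80. Over-quota duty = $88,199.25 × 17% = $14,993.87.
Line duty = $18,157.80 + $14,993.87 = $33,151.67.
Line 2 (8245.48, Eriland, 647 units, $76,889.48):
Base rate for 8245.48 is 13.5% + $1.10/unit.
Origin Eriland qualifies under the Casistan–Eriland agreement and 8245.48 is covered: preferential rate 8.5% applies instead.
Duty = $76,889.48 × 8.5% = $6,535.61.
Line 3 (4211.58, Ulara, 3,116 units, $36,862.28):
Base rate for 4211.58 is 27%.
Additional duty on 4211.58 from Ulara: +14.8%. Applied ad valorem rate: 27% + 14.8% = 41.8%.
Duty = $36,862.28 × 41.8% = $15,408.43.
Total = $33,151.67 + $6,535.61 + $15,408.43 = $55,095.71.

$55,095.71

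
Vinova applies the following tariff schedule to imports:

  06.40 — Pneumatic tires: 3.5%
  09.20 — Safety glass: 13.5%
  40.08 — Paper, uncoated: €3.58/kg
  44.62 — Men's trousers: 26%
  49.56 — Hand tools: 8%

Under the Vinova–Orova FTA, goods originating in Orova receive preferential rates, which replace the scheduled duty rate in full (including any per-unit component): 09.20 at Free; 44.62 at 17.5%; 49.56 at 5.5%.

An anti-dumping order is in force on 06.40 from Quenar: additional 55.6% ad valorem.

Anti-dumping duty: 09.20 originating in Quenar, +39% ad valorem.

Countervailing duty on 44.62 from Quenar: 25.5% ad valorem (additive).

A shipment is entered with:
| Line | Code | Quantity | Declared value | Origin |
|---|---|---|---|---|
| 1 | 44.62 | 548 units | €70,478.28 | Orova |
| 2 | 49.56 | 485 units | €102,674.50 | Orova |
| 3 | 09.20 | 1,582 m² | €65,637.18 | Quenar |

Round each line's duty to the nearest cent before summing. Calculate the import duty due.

€52,440.32

Line 1 (44.62, Orova, 548 units, €70,478.28):
Base rate for 44.62 is 26%.
Origin Orova qualifies under the Vinova–Orova agreement and 44.62 is covered: preferential rate 17.5% applies instead.
The additional-duty order on 44.62 targets Quenar, not Orova; it does not apply.
Duty = €70,478.28 × 17.5% = €12,333.70.
Line 2 (49.56, Orova, 485 units, €102,674.50):
Base rate for 49.56 is 8%.
Origin Orova qualifies under the Vinova–Orova agreement and 49.56 is covered: preferential rate 5.5% applies instead.
Duty = €102,674.50 × 5.5% = €5,647.10.
Line 3 (09.20, Quenar, 1,582 m², €65,637.18):
Base rate for 09.20 is 13.5%.
09.20 has an FTA preferential rate, but origin Quenar is not Orova; base rate stands.
Additional duty on 09.20 from Quenar: +39%. Applied ad valorem rate: 13.5% + 39% = 52.5%.
Duty = €65,637.18 × 52.5% = €34,459.52.
Total = €12,333.70 + €5,647.10 + €34,459.52 = €52,440.32.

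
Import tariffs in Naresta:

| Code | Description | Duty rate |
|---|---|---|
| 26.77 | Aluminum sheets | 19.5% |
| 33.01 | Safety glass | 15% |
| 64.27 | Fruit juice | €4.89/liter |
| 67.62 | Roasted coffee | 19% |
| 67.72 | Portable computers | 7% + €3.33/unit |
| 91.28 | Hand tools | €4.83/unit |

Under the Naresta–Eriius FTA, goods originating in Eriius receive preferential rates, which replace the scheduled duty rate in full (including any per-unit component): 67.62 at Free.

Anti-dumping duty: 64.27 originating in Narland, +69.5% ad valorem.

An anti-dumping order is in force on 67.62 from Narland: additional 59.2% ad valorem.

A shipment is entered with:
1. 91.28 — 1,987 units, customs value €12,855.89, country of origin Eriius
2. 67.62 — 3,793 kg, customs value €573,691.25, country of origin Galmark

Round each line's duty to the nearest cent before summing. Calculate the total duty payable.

€118,598.55

Line 1 (91.28, Eriius, 1,987 units, €12,855.89):
Base rate for 91.28 is €4.83/unit.
Origin Eriius is the FTA partner but 91.28 is not on the preference list; base rate stands.
Duty = 1,987 × €4.83 = €9,597.21.
Line 2 (67.62, Galmark, 3,793 kg, €573,691.25):
Base rate for 67.62 is 19%.
67.62 has an FTA preferential rate, but origin Galmark is not Eriius; base rate stands.
The additional-duty order on 67.62 targets Narland, not Galmark; it does not apply.
Duty = €573,691.25 × 19% = €109,001.34.
Total = €9,597.21 + €109,001.34 = €118,598.55.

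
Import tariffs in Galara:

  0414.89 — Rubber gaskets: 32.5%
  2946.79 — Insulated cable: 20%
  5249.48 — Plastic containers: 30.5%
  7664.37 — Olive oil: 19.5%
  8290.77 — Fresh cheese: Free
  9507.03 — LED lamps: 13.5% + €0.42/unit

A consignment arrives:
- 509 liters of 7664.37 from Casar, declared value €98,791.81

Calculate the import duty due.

Line 1 (7664.37, Casar, 509 liters, €98,791.81):
Base rate for 7664.37 is 19.5%.
Duty = €98,791.81 × 19.5% = €19,264.40.

€19,264.40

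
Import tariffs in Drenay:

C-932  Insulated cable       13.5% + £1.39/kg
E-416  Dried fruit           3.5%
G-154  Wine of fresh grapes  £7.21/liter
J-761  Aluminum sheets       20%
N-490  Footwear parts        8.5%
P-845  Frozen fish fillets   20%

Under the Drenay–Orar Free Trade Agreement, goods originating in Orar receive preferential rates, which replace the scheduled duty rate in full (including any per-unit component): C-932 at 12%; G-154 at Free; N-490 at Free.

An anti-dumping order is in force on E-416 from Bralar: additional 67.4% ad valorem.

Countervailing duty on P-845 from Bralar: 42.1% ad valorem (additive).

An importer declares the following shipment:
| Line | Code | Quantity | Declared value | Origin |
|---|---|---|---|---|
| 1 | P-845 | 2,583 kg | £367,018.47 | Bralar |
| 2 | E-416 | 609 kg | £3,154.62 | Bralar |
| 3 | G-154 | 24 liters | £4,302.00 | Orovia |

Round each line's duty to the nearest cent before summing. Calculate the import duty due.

Line 1 (P-845, Bralar, 2,583 kg, £367,018.47):
Base rate for P-845 is 20%.
Additional duty on P-845 from Bralar: +42.1%. Applied ad valorem rate: 20% + 42.1% = 62.1%.
Duty = £367,018.47 × 62.1% = £227,918.47.
Line 2 (E-416, Bralar, 609 kg, £3,154.62):
Base rate for E-416 is 3.5%.
Additional duty on E-416 from Bralar: +67.4%. Applied ad valorem rate: 3.5% + 67.4% = 70.9%.
Duty = £3,154.62 × 70.9% = £2,236.63.
Line 3 (G-154, Orovia, 24 liters, £4,302.00):
Base rate for G-154 is £7.21/liter.
G-154 has an FTA preferential rate, but origin Orovia is not Orar; base rate stands.
Duty = 24 × £7.21 = £173.04.
Total = £227,918.47 + £2,236.63 + £173.04 = £230,328.14.

£230,328.14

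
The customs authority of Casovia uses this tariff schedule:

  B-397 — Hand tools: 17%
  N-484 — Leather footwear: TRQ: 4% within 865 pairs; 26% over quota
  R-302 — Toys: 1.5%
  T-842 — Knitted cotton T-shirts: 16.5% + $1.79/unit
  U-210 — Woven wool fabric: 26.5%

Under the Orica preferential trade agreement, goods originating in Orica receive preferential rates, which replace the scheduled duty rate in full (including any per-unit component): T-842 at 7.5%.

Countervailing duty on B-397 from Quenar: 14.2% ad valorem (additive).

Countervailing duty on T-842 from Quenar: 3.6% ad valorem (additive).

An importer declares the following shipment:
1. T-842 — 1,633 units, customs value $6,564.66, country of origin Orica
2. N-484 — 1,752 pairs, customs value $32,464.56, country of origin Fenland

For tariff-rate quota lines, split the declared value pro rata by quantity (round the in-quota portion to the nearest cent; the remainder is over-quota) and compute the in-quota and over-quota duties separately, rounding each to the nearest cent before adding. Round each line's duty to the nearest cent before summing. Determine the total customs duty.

$5,406.88

Line 1 (T-842, Orica, 1,633 units, $6,564.66):
Base rate for T-842 is 16.5% + $1.79/unit.
Origin Orica qualifies under the Casovia–Orica agreement and T-842 is covered: preferential rate 7.5% applies instead.
The additional-duty order on T-842 targets Quenar, not Orica; it does not apply.
Duty = $6,564.66 × 7.5% = $492.35.
Line 2 (N-484, Fenland, 1,752 pairs, $32,464.56):
Code N-484 is under a tariff-rate quota (threshold 865 pairs). In-quota: 865 pairs at 4%; over-quota: 887 pairs at 26%.
Pro-rata value split: in-quota = $32,464.56 × 865/1,752 = $16,028.45; over-quota = $32,464.56 − $16,028.45 = $16,436.11.
In-quota duty = $16,028.45 × 4% = $641.14. Over-quota duty = $16,436.11 × 26% = $4,273.39.
Line duty = $641.14 + $4,273.39 = $4,914.53.
Total = $492.35 + $4,914.53 = $5,406.88.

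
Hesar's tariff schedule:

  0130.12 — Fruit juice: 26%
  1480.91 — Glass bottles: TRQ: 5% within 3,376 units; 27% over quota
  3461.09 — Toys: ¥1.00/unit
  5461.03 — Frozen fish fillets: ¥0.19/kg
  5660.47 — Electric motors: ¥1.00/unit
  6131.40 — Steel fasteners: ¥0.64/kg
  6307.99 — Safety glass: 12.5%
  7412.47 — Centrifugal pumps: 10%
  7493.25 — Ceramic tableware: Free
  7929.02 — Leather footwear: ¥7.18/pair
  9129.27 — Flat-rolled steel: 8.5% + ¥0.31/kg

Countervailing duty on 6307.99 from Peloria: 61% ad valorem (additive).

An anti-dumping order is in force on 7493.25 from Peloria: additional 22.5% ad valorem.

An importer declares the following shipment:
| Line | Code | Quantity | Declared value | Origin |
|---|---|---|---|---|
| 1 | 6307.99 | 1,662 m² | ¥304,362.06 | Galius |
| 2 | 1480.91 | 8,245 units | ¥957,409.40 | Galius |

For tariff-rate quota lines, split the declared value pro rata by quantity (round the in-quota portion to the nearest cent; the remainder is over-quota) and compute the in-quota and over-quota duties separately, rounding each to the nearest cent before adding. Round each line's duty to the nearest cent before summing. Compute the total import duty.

¥210,301.16

Line 1 (6307.99, Galius, 1,662 m², ¥304,362.06):
Base rate for 6307.99 is 12.5%.
The additional-duty order on 6307.99 targets Peloria, not Galius; it does not apply.
Duty = ¥304,362.06 × 12.5% = ¥38,045.26.
Line 2 (1480.91, Galius, 8,245 units, ¥957,409.40):
Code 1480.91 is under a tariff-rate quota (threshold 3,376 units). In-quota: 3,376 units at 5%; over-quota: 4,869 units at 27%.
Pro-rata value split: in-quota = ¥957,409.40 × 3,376/8,245 = ¥392,021.12; over-quota = ¥957,409.40 − ¥392,021.12 = ¥565,388.28.
In-quota duty = ¥392,021.12 × 5% = ¥19,601.06. Over-quota duty = ¥565,388.28 × 27% = ¥152,654.84.
Line duty = ¥19,601.06 + ¥152,654.84 = ¥172,255.90.
Total = ¥38,045.26 + ¥172,255.90 = ¥210,301.16.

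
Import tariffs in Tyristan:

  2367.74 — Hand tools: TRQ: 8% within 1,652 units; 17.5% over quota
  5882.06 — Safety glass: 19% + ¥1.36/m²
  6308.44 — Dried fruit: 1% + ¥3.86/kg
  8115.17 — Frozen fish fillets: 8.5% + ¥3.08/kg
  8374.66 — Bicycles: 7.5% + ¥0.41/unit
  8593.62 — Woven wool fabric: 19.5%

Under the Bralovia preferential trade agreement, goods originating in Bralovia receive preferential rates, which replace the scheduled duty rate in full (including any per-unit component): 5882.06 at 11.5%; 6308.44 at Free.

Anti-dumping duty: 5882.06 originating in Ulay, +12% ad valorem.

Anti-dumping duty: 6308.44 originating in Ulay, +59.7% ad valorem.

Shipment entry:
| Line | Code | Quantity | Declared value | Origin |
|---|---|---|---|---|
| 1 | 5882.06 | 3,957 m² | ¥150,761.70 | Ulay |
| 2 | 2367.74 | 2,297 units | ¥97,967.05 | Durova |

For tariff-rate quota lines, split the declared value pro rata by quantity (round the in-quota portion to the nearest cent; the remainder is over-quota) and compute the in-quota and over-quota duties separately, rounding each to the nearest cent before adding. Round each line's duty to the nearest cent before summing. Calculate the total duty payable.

Line 1 (5882.06, Ulay, 3,957 m², ¥150,761.70):
Base rate for 5882.06 is 19% + ¥1.36/m².
5882.06 has an FTA preferential rate, but origin Ulay is not Bralovia; base rate stands.
Additional duty on 5882.06 from Ulay: +12%. Applied ad valorem rate: 19% + 12% = 31%.
Duty = ¥150,761.70 × 31% + 3,957 × ¥1.36 = ¥52,117.65.
Line 2 (2367.74, Durova, 2,297 units, ¥97,967.05):
Code 2367.74 is under a tariff-rate quota (threshold 1,652 units). In-quota: 1,652 units at 8%; over-quota: 645 units at 17.5%.
Pro-rata value split: in-quota = ¥97,967.05 × 1,652/2,297 = ¥70,457.80; over-quota = ¥97,967.05 − ¥70,457.80 = ¥27,509.25.
In-quota duty = ¥70,457.80 × 8% = ¥5,636.62. Over-quota duty = ¥27,509.25 × 17.5% = ¥4,814.12.
Line duty = ¥5,636.62 + ¥4,814.12 = ¥10,450.74.
Total = ¥52,117.65 + ¥10,450.74 = ¥62,568.39.

¥62,568.39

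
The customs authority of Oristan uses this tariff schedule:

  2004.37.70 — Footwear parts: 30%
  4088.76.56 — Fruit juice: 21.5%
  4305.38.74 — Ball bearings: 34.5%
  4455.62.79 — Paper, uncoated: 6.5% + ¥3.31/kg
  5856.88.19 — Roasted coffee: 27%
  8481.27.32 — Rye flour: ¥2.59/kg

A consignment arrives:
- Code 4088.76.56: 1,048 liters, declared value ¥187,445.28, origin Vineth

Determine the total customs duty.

¥40,300.74

Line 1 (4088.76.56, Vineth, 1,048 liters, ¥187,445.28):
Base rate for 4088.76.56 is 21.5%.
Duty = ¥187,445.28 × 21.5% = ¥40,300.74.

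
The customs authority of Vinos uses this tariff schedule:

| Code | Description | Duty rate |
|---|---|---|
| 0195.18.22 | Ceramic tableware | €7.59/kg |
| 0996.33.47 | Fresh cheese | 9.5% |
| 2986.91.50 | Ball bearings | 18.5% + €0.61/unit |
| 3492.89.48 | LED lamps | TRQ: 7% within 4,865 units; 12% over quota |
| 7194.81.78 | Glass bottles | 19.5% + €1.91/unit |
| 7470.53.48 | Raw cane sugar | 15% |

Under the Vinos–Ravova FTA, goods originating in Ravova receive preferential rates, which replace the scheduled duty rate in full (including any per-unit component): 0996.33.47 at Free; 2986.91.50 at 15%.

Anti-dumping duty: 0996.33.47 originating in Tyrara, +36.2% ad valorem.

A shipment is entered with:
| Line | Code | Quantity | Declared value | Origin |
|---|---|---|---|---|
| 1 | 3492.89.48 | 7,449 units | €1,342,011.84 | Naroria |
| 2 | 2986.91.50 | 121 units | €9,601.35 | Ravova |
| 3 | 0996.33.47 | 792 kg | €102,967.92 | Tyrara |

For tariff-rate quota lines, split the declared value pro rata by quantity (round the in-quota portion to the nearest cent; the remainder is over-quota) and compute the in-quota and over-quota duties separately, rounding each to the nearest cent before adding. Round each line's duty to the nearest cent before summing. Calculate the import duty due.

€165,714.04

Line 1 (3492.89.48, Naroria, 7,449 units, €1,342,011.84):
Code 3492.89.48 is under a tariff-rate quota (threshold 4,865 units). In-quota: 4,865 units at 7%; over-quota: 2,584 units at 12%.
Pro-rata value split: in-quota = €1,342,011.84 × 4,865/7,449 = €876,478.40; over-quota = €1,342,011.84 − €876,478.40 = €465,533.44.
In-quota duty = €876,478.40 × 7% = €61,353.49. Over-quota duty = €465,533.44 × 12% = €55,864.01.
Line duty = €61,353.49 + €55,864.01 = €117,217.50.
Line 2 (2986.91.50, Ravova, 121 units, €9,601.35):
Base rate for 2986.91.50 is 18.5% + €0.61/unit.
Origin Ravova qualifies under the Vinos–Ravova agreement and 2986.91.50 is covered: preferential rate 15% applies instead.
Duty = €9,601.35 × 15% = €1,440.20.
Line 3 (0996.33.47, Tyrara, 792 kg, €102,967.92):
Base rate for 0996.33.47 is 9.5%.
0996.33.47 has an FTA preferential rate, but origin Tyrara is not Ravova; base rate stands.
Additional duty on 0996.33.47 from Tyrara: +36.2%. Applied ad valorem rate: 9.5% + 36.2% = 45.7%.
Duty = €102,967.92 × 45.7% = €47,056.34.
Total = €117,217.50 + €1,440.20 + €47,056.34 = €165,714.04.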